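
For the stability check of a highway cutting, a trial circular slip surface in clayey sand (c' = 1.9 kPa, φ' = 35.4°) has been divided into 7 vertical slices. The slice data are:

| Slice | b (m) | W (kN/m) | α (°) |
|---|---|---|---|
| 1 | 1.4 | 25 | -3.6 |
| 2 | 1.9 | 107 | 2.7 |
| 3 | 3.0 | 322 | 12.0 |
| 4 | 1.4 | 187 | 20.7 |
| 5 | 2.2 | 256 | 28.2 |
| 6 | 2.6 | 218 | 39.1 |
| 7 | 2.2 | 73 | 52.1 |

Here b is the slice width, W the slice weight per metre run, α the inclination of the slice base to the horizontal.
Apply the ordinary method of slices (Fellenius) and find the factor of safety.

FS = 1.74

Ordinary method of slices: FS = Σ[c'·Δl_i + (W_i cosα_i)·tanφ'] / Σ W_i sinα_i, with Δl_i = b_i / cosα_i.
Slice 1: Δl = 1.4/cos(-3.6°) = 1.403 m; N'_1 = 25·cos(-3.6°) = 25.0; c'Δl = 2.67; W sinα = -1.6
Slice 2: Δl = 1.9/cos2.7° = 1.902 m; N'_2 = 107·cos2.7° = 106.9; c'Δl = 3.61; W sinα = 5.0
Slice 3: Δl = 3.0/cos12.0° = 3.067 m; N'_3 = 322·cos12.0° = 315.0; c'Δl = 5.83; W sinα = 66.9
Slice 4: Δl = 1.4/cos20.7° = 1.497 m; N'_4 = 187·cos20.7° = 174.9; c'Δl = 2.84; W sinα = 66.1
Slice 5: Δl = 2.2/cos28.2° = 2.496 m; N'_5 = 256·cos28.2° = 225.6; c'Δl = 4.74; W sinα = 121.0
Slice 6: Δl = 2.6/cos39.1° = 3.350 m; N'_6 = 218·cos39.1° = 169.2; c'Δl = 6.37; W sinα = 137.5
Slice 7: Δl = 2.2/cos52.1° = 3.581 m; N'_7 = 73·cos52.1° = 44.8; c'Δl = 6.80; W sinα = 57.6
Σc'Δl = 32.9 kN/m; ΣN' = 1061.4 kN/m; ΣW sinα = 452.6 kN/m
Resisting = 32.9 + 1061.4·tan35.4° = 32.9 + 754.3 = 787.1 kN/m
FS = 787.1 / 452.6 = 1.739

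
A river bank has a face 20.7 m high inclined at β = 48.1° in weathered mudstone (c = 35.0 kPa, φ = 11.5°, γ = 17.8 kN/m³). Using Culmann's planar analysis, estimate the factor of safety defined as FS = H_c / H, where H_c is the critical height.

H_c = (4c/γ) · sinβ cosφ / [1 − cos(β − φ)]
    = (4·35.0/17.8) · sin48.1°·cos11.5° / [1 − cos36.6°]
    = 7.865 · 0.7294 / 0.1972 = 29.09 m
FS = H_c / H = 29.09 / 20.7 = 1.405

FS = 1.41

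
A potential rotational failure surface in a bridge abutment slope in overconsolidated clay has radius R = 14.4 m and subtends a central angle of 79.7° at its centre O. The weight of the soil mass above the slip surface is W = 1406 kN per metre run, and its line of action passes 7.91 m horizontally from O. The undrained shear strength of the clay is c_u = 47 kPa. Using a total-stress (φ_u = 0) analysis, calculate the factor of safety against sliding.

FS = 1.22

Taking moments about the centre O, the resisting moment is provided by the undrained shear strength acting along the arc:
Arc length L_a = R·θ = 14.4·(79.7°·π/180) = 14.4·1.3910 = 20.03 m
M_R = c_u·L_a·R = 47·20.03·14.4 = 13556.8 kN·m/m
M_D = W·d = 1406·7.91 = 11121.5 kN·m/m
FS = M_R / M_D = 13556.8 / 11121.5 = 1.219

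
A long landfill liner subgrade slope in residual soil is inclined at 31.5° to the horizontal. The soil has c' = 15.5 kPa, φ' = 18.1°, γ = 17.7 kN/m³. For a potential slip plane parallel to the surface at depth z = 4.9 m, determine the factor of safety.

FS = 0.93

For an infinite slope with a slip plane parallel to the surface (no pore pressure): FS = [c' + γz cos²β tanφ'] / [γz sinβ cosβ].
γz = 17.7·4.9 = 86.73 kN/m²
Numerator = 15.5 + 86.73·cos²31.5°·tan18.1° = 15.5 + 86.73·0.7270·0.3269 = 36.109 kPa
Denominator = 86.73·sin31.5°·cos31.5° = 86.73·0.5225·0.8526 = 38.638 kPa
FS = 36.109 / 38.638 = 0.935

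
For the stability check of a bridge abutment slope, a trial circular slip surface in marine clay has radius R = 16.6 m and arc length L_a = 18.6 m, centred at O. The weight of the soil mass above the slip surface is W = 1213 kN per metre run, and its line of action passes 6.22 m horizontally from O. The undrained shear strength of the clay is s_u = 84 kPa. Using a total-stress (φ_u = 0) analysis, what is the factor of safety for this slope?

FS = 3.44

Taking moments about the centre O, the resisting moment is provided by the undrained shear strength acting along the arc:
M_R = s_u·L_a·R = 84·18.60·16.6 = 25935.8 kN·m/m
M_D = W·d = 1213·6.22 = 7544.9 kN·m/m
FS = M_R / M_D = 25935.8 / 7544.9 = 3.438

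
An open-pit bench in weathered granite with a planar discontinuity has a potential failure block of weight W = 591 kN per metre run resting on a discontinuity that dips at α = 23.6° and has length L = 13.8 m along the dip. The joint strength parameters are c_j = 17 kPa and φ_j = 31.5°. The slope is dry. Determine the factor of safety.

Resolving the block weight along and normal to the plane and applying the Mohr–Coulomb strength on the joint:
N' = W cosα = 591·cos23.6° = 541.6 kN/m
Driving force T = W sinα = 591·sin23.6° = 236.6 kN/m
Resisting force R = c_j·L + N'·tanφ_j = 17·13.8 + 541.6·tan31.5° = 234.6 + 331.9 = 566.5 kN/m
FS = R / T = 566.5 / 236.6 = 2.394

FS = 2.39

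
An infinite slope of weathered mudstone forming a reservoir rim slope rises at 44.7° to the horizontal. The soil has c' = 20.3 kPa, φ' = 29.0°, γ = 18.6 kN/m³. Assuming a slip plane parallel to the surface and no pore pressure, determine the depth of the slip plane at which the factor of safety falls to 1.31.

z = 2.91 m

Setting FS = 1.31 in FS = [c' + γz cos²β tanφ'] / [γz sinβ cosβ] and solving for z:
z = c' / [γ cosβ (FS·sinβ − cosβ·tanφ')]
  = 20.3 / [18.6·cos44.7°·(1.31·sin44.7° − cos44.7°·tan29.0°)]
  = 20.3 / [18.6·0.7108·(1.31·0.7034 − 0.7108·0.5543)]
  = 20.3 / 6.9733 = 2.911 m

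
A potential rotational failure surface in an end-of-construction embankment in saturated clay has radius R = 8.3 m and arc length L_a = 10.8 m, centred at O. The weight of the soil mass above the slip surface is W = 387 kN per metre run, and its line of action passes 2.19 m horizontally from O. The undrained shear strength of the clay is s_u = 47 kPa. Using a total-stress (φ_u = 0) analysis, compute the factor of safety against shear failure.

FS = 4.97

Taking moments about the centre O, the resisting moment is provided by the undrained shear strength acting along the arc:
M_R = s_u·L_a·R = 47·10.80·8.3 = 4213.1 kN·m/m
M_D = W·d = 387·2.19 = 847.5 kN·m/m
FS = M_R / M_D = 4213.1 / 847.5 = 4.971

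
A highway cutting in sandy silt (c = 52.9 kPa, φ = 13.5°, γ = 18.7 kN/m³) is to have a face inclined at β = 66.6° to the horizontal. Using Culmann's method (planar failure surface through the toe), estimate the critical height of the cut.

H_c = 25.27 m

Culmann's analysis gives the critical failure plane at α_cr = (β + φ)/2 = (66.6 + 13.5)/2 = 40.0°, and the critical height
H_c = (4c/γ) · sinβ cosφ / [1 − cos(β − φ)]
    = (4·52.9/18.7) · sin66.6°·cos13.5° / [1 − cos(53.1°)]
    = 11.316 · 0.9178·0.9724 / [1 − 0.6004]
    = 11.316 · 0.8924 / 0.3996
    = 25.27 m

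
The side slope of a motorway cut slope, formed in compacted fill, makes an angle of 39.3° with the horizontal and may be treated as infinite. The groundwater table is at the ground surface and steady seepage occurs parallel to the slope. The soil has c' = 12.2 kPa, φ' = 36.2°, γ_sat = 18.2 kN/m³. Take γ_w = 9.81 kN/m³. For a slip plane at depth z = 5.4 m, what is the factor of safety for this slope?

FS = 0.67

With seepage parallel to the slope and the water table at the surface, the effective normal stress on the slip plane uses the buoyant unit weight γ' = γ_sat − γ_w while the driving shear stress uses γ_sat:
FS = [c' + γ' z cos²β tanφ'] / [γ_sat z sinβ cosβ]
γ' = 18.2 − 9.81 = 8.39 kN/m³
Numerator = 12.2 + 8.39·5.4·cos²39.3°·tan36.2° = 12.2 + 8.39·5.4·0.5988·0.7319 = 32.057 kPa
Denominator = 18.2·5.4·sin39.3°·cos39.3° = 18.2·5.4·0.6334·0.7738 = 48.171 kPa
FS = 32.057 / 48.171 = 0.665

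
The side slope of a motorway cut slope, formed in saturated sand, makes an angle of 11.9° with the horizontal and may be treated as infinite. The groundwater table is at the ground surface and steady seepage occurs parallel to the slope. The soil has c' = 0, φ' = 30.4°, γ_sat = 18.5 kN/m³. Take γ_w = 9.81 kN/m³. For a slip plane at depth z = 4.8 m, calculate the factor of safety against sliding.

FS = 1.31

With seepage parallel to the slope and the water table at the surface, the effective normal stress on the slip plane uses the buoyant unit weight γ' = γ_sat − γ_w while the driving shear stress uses γ_sat:
FS = [c' + γ' z cos²β tanφ'] / [γ_sat z sinβ cosβ]
(For c' = 0 this reduces to FS = (γ'/γ_sat)·tanφ'/tanβ.)
γ' = 18.5 − 9.81 = 8.69 kN/m³
Numerator = 0.0 + 8.69·4.8·cos²11.9°·tan30.4° = 0.0 + 8.69·4.8·0.9575·0.5867 = 23.432 kPa
Denominator = 18.5·4.8·sin11.9°·cos11.9° = 18.5·4.8·0.2062·0.9785 = 17.917 kPa
FS = 23.432 / 17.917 = 1.308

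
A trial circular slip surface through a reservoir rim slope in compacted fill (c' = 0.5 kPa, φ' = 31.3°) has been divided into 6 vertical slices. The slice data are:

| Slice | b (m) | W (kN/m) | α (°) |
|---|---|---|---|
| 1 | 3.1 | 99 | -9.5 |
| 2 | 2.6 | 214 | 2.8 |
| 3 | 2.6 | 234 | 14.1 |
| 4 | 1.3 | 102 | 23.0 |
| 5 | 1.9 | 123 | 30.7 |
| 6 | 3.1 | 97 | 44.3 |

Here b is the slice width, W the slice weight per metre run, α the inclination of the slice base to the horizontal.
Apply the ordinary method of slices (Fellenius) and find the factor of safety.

FS = 2.25

Ordinary method of slices: FS = Σ[c'·Δl_i + (W_i cosα_i)·tanφ'] / Σ W_i sinα_i, with Δl_i = b_i / cosα_i.
Slice 1: Δl = 3.1/cos(-9.5°) = 3.143 m; N'_1 = 99·cos(-9.5°) = 97.6; c'Δl = 1.57; W sinα = -16.3
Slice 2: Δl = 2.6/cos2.8° = 2.603 m; N'_2 = 214·cos2.8° = 213.7; c'Δl = 1.30; W sinα = 10.5
Slice 3: Δl = 2.6/cos14.1° = 2.681 m; N'_3 = 234·cos14.1° = 227.0; c'Δl = 1.34; W sinα = 57.0
Slice 4: Δl = 1.3/cos23.0° = 1.412 m; N'_4 = 102·cos23.0° = 93.9; c'Δl = 0.71; W sinα = 39.9
Slice 5: Δl = 1.9/cos30.7° = 2.210 m; N'_5 = 123·cos30.7° = 105.8; c'Δl = 1.10; W sinα = 62.8
Slice 6: Δl = 3.1/cos44.3° = 4.331 m; N'_6 = 97·cos44.3° = 69.4; c'Δl = 2.17; W sinα = 67.7
Σc'Δl = 8.2 kN/m; ΣN' = 807.4 kN/m; ΣW sinα = 221.5 kN/m
Resisting = 8.2 + 807.4·tan31.3° = 8.2 + 490.9 = 499.1 kN/m
FS = 499.1 / 221.5 = 2.253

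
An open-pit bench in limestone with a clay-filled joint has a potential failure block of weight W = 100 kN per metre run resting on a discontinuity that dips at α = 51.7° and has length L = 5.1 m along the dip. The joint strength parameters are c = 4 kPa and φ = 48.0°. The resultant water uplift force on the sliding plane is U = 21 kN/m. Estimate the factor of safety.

FS = 0.84

Resolving the block weight along and normal to the plane and applying the Mohr–Coulomb strength on the joint:
N' = W cosα − U = 100·cos51.7° − 21 = 41.0 kN/m
Driving force T = W sinα = 100·sin51.7° = 78.5 kN/m
Resisting force R = c·L + N'·tanφ = 4·5.1 + 41.0·tan48.0° = 20.4 + 45.5 = 65.9 kN/m
FS = R / T = 65.9 / 78.5 = 0.840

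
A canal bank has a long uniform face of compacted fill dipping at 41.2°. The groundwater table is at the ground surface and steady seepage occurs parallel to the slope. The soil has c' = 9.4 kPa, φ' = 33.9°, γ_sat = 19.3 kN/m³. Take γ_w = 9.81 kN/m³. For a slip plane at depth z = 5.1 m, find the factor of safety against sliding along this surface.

FS = 0.57

With seepage parallel to the slope and the water table at the surface, the effective normal stress on the slip plane uses the buoyant unit weight γ' = γ_sat − γ_w while the driving shear stress uses γ_sat:
FS = [c' + γ' z cos²β tanφ'] / [γ_sat z sinβ cosβ]
γ' = 19.3 − 9.81 = 9.49 kN/m³
Numerator = 9.4 + 9.49·5.1·cos²41.2°·tan33.9° = 9.4 + 9.49·5.1·0.5661·0.6720 = 27.812 kPa
Denominator = 19.3·5.1·sin41.2°·cos41.2° = 19.3·5.1·0.6587·0.7524 = 48.783 kPa
FS = 27.812 / 48.783 = 0.570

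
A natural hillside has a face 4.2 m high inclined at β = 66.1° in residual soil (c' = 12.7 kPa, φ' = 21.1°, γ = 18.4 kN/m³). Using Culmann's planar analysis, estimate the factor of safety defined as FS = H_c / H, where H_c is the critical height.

FS = 1.91

H_c = (4c'/γ) · sinβ cosφ' / [1 − cos(β − φ')]
    = (4·12.7/18.4) · sin66.1°·cos21.1° / [1 − cos45.0°]
    = 2.761 · 0.8530 / 0.2929 = 8.04 m
FS = H_c / H = 8.04 / 4.2 = 1.914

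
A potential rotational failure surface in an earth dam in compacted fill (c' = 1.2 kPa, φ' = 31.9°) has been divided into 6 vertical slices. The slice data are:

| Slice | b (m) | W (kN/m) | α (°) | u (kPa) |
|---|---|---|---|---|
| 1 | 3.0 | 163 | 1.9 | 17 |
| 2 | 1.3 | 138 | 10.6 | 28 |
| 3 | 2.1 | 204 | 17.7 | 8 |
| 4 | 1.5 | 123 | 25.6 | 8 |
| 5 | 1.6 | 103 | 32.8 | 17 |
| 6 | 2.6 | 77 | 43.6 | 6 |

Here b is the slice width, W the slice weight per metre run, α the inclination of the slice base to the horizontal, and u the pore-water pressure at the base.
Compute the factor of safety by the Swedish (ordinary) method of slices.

Ordinary method of slices: FS = Σ[c'·Δl_i + (W_i cosα_i − u_i·Δl_i)·tanφ'] / Σ W_i sinα_i, with Δl_i = b_i / cosα_i.
Slice 1: Δl = 3.0/cos1.9° = 3.002 m; N'_1 = 163·cos1.9° − 17·3.002 = 111.9; c'Δl = 3.60; W sinα = 5.4
Slice 2: Δl = 1.3/cos10.6° = 1.323 m; N'_2 = 138·cos10.6° − 28·1.323 = 98.6; c'Δl = 1.59; W sinα = 25.4
Slice 3: Δl = 2.1/cos17.7° = 2.204 m; N'_3 = 204·cos17.7° − 8·2.204 = 176.7; c'Δl = 2.65; W sinα = 62.0
Slice 4: Δl = 1.5/cos25.6° = 1.663 m; N'_4 = 123·cos25.6° − 8·1.663 = 97.6; c'Δl = 2.00; W sinα = 53.1
Slice 5: Δl = 1.6/cos32.8° = 1.903 m; N'_5 = 103·cos32.8° − 17·1.903 = 54.2; c'Δl = 2.28; W sinα = 55.8
Slice 6: Δl = 2.6/cos43.6° = 3.590 m; N'_6 = 77·cos43.6° − 6·3.590 = 34.2; c'Δl = 4.31; W sinα = 53.1
Σc'Δl = 16.4 kN/m; ΣN' = 573.3 kN/m; ΣW sinα = 254.9 kN/m
Resisting = 16.4 + 573.3·tan31.9° = 16.4 + 356.8 = 373.2 kN/m
FS = 373.2 / 254.9 = 1.465

FS = 1.46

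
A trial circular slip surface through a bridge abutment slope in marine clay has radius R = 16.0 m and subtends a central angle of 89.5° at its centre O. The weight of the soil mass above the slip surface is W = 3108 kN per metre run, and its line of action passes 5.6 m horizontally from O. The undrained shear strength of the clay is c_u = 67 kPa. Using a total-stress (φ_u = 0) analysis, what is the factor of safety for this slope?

Taking moments about the centre O, the resisting moment is provided by the undrained shear strength acting along the arc:
Arc length L_a = R·θ = 16.0·(89.5°·π/180) = 16.0·1.5621 = 24.99 m
M_R = c_u·L_a·R = 67·24.99·16.0 = 26792.6 kN·m/m
M_D = W·d = 3108·5.6 = 17404.8 kN·m/m
FS = M_R / M_D = 26792.6 / 17404.8 = 1.539

FS = 1.54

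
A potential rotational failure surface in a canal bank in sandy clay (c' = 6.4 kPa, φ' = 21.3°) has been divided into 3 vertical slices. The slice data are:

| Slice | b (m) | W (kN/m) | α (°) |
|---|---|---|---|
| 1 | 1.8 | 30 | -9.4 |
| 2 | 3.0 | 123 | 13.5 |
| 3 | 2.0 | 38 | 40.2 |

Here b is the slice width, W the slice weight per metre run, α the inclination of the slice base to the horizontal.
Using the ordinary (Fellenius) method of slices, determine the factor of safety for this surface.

FS = 2.43

Ordinary method of slices: FS = Σ[c'·Δl_i + (W_i cosα_i)·tanφ'] / Σ W_i sinα_i, with Δl_i = b_i / cosα_i.
Slice 1: Δl = 1.8/cos(-9.4°) = 1.824 m; N'_1 = 30·cos(-9.4°) = 29.6; c'Δl = 11.68; W sinα = -4.9
Slice 2: Δl = 3.0/cos13.5° = 3.085 m; N'_2 = 123·cos13.5° = 119.6; c'Δl = 19.75; W sinα = 28.7
Slice 3: Δl = 2.0/cos40.2° = 2.619 m; N'_3 = 38·cos40.2° = 29.0; c'Δl = 16.76; W sinα = 24.5
Σc'Δl = 48.2 kN/m; ΣN' = 178.2 kN/m; ΣW sinα = 48.3 kN/m
Resisting = 48.2 + 178.2·tan21.3° = 48.2 + 69.5 = 117.7 kN/m
FS = 117.7 / 48.3 = 2.434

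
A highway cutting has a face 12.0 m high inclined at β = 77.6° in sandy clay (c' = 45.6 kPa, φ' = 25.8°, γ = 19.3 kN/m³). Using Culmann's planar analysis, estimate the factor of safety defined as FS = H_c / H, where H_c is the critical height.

H_c = (4c'/γ) · sinβ cosφ' / [1 − cos(β − φ')]
    = (4·45.6/19.3) · sin77.6°·cos25.8° / [1 − cos51.8°]
    = 9.451 · 0.8793 / 0.3816 = 21.78 m
FS = H_c / H = 21.78 / 12.0 = 1.815

FS = 1.81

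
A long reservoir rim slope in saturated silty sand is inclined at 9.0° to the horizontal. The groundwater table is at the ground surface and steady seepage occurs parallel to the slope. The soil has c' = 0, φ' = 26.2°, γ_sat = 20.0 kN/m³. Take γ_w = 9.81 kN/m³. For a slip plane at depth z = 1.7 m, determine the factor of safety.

FS = 1.58

With seepage parallel to the slope and the water table at the surface, the effective normal stress on the slip plane uses the buoyant unit weight γ' = γ_sat − γ_w while the driving shear stress uses γ_sat:
FS = [c' + γ' z cos²β tanφ'] / [γ_sat z sinβ cosβ]
(For c' = 0 this reduces to FS = (γ'/γ_sat)·tanφ'/tanβ.)
γ' = 20.0 − 9.81 = 10.19 kN/m³
Numerator = 0.0 + 10.19·1.7·cos²9.0°·tan26.2° = 0.0 + 10.19·1.7·0.9755·0.4921 = 8.315 kPa
Denominator = 20.0·1.7·sin9.0°·cos9.0° = 20.0·1.7·0.1564·0.9877 = 5.253 kPa
FS = 8.315 / 5.253 = 1.583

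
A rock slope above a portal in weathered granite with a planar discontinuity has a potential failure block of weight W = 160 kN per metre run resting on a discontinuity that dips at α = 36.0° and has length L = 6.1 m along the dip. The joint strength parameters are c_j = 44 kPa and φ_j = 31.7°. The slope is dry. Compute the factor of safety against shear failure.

FS = 3.70

Resolving the block weight along and normal to the plane and applying the Mohr–Coulomb strength on the joint:
N' = W cosα = 160·cos36.0° = 129.4 kN/m
Driving force T = W sinα = 160·sin36.0° = 94.0 kN/m
Resisting force R = c_j·L + N'·tanφ_j = 44·6.1 + 129.4·tan31.7° = 268.4 + 79.9 = 348.3 kN/m
FS = R / T = 348.3 / 94.0 = 3.704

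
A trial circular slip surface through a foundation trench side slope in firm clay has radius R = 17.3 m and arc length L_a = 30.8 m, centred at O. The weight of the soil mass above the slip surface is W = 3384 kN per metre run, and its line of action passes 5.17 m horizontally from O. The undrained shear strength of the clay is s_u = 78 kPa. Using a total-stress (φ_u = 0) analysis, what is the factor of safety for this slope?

Taking moments about the centre O, the resisting moment is provided by the undrained shear strength acting along the arc:
M_R = s_u·L_a·R = 78·30.80·17.3 = 41561.5 kN·m/m
M_D = W·d = 3384·5.17 = 17495.3 kN·m/m
FS = M_R / M_D = 41561.5 / 17495.3 = 2.376

FS = 2.38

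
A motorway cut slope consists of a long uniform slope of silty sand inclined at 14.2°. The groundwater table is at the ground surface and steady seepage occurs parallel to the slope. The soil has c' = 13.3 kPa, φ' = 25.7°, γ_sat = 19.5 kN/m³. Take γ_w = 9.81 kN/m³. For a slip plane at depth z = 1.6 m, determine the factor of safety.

FS = 2.74

With seepage parallel to the slope and the water table at the surface, the effective normal stress on the slip plane uses the buoyant unit weight γ' = γ_sat − γ_w while the driving shear stress uses γ_sat:
FS = [c' + γ' z cos²β tanφ'] / [γ_sat z sinβ cosβ]
γ' = 19.5 − 9.81 = 9.69 kN/m³
Numerator = 13.3 + 9.69·1.6·cos²14.2°·tan25.7° = 13.3 + 9.69·1.6·0.9398·0.4813 = 20.313 kPa
Denominator = 19.5·1.6·sin14.2°·cos14.2° = 19.5·1.6·0.2453·0.9694 = 7.420 kPa
FS = 20.313 / 7.420 = 2.738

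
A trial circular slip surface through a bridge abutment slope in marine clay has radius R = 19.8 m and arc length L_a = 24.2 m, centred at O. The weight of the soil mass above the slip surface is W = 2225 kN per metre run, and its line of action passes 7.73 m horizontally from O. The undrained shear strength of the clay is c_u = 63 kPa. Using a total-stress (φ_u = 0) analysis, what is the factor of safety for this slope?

FS = 1.76

Taking moments about the centre O, the resisting moment is provided by the undrained shear strength acting along the arc:
M_R = c_u·L_a·R = 63·24.20·19.8 = 30187.1 kN·m/m
M_D = W·d = 2225·7.73 = 17199.2 kN·m/m
FS = M_R / M_D = 30187.1 / 17199.2 = 1.755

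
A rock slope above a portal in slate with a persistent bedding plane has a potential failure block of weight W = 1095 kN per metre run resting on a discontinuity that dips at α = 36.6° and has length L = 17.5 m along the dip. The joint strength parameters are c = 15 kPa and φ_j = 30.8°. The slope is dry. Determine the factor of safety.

Resolving the block weight along and normal to the plane and applying the Mohr–Coulomb strength on the joint:
N' = W cosα = 1095·cos36.6° = 879.1 kN/m
Driving force T = W sinα = 1095·sin36.6° = 652.9 kN/m
Resisting force R = c·L + N'·tanφ_j = 15·17.5 + 879.1·tan30.8° = 262.5 + 524.0 = 786.5 kN/m
FS = R / T = 786.5 / 652.9 = 1.205

FS = 1.20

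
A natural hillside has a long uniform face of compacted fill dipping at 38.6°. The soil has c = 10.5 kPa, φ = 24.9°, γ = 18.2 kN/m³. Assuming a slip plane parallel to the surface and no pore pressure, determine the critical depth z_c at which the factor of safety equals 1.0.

Setting FS = 1.00 in FS = [c + γz cos²β tanφ] / [γz sinβ cosβ] and solving for z:
z = c / [γ cosβ (FS·sinβ − cosβ·tanφ)]
  = 10.5 / [18.2·cos38.6°·(1.00·sin38.6° − cos38.6°·tan24.9°)]
  = 10.5 / [18.2·0.7815·(1.00·0.6239 − 0.7815·0.4642)]
  = 10.5 / 3.7139 = 2.827 m

z_c = 2.83 m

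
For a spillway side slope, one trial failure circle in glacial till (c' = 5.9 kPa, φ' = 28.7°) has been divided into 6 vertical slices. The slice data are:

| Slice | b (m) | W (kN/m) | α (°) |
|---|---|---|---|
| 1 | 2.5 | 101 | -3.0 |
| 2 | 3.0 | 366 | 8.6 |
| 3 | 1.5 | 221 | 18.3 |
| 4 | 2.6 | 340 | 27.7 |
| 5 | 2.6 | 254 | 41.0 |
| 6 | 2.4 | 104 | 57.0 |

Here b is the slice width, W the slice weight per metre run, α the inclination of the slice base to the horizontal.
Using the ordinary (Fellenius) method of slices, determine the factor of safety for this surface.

Ordinary method of slices: FS = Σ[c'·Δl_i + (W_i cosα_i)·tanφ'] / Σ W_i sinα_i, with Δl_i = b_i / cosα_i.
Slice 1: Δl = 2.5/cos(-3.0°) = 2.503 m; N'_1 = 101·cos(-3.0°) = 100.9; c'Δl = 14.77; W sinα = -5.3
Slice 2: Δl = 3.0/cos8.6° = 3.034 m; N'_2 = 366·cos8.6° = 361.9; c'Δl = 17.90; W sinα = 54.7
Slice 3: Δl = 1.5/cos18.3° = 1.580 m; N'_3 = 221·cos18.3° = 209.8; c'Δl = 9.32; W sinα = 69.4
Slice 4: Δl = 2.6/cos27.7° = 2.937 m; N'_4 = 340·cos27.7° = 301.0; c'Δl = 17.33; W sinα = 158.0
Slice 5: Δl = 2.6/cos41.0° = 3.445 m; N'_5 = 254·cos41.0° = 191.7; c'Δl = 20.33; W sinα = 166.6
Slice 6: Δl = 2.4/cos57.0° = 4.407 m; N'_6 = 104·cos57.0° = 56.6; c'Δl = 26.00; W sinα = 87.2
Σc'Δl = 105.6 kN/m; ΣN' = 1221.9 kN/m; ΣW sinα = 530.7 kN/m
Resisting = 105.6 + 1221.9·tan28.7° = 105.6 + 669.0 = 774.6 kN/m
FS = 774.6 / 530.7 = 1.460

FS = 1.46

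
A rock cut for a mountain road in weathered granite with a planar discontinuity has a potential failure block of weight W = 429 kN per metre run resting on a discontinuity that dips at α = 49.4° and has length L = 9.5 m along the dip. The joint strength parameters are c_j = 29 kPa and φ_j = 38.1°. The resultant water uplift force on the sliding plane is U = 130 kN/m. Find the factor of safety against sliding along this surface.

FS = 1.20

Resolving the block weight along and normal to the plane and applying the Mohr–Coulomb strength on the joint:
N' = W cosα − U = 429·cos49.4° − 130 = 149.2 kN/m
Driving force T = W sinα = 429·sin49.4° = 325.7 kN/m
Resisting force R = c_j·L + N'·tanφ_j = 29·9.5 + 149.2·tan38.1° = 275.5 + 117.0 = 392.5 kN/m
FS = R / T = 392.5 / 325.7 = 1.205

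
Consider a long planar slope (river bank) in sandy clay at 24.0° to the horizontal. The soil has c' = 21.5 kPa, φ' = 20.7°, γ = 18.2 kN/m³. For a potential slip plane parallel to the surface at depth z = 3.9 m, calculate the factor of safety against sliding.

FS = 1.66

For an infinite slope with a slip plane parallel to the surface (no pore pressure): FS = [c' + γz cos²β tanφ'] / [γz sinβ cosβ].
γz = 18.2·3.9 = 70.98 kN/m²
Numerator = 21.5 + 70.98·cos²24.0°·tan20.7° = 21.5 + 70.98·0.8346·0.3779 = 43.884 kPa
Denominator = 70.98·sin24.0°·cos24.0° = 70.98·0.4067·0.9135 = 26.374 kPa
FS = 43.884 / 26.374 = 1.664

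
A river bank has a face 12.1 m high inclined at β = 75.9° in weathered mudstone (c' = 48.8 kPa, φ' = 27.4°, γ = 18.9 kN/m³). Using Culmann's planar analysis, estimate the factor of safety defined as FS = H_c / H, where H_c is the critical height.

FS = 2.18

H_c = (4c'/γ) · sinβ cosφ' / [1 − cos(β − φ')]
    = (4·48.8/18.9) · sin75.9°·cos27.4° / [1 − cos48.5°]
    = 10.328 · 0.8611 / 0.3374 = 26.36 m
FS = H_c / H = 26.36 / 12.1 = 2.178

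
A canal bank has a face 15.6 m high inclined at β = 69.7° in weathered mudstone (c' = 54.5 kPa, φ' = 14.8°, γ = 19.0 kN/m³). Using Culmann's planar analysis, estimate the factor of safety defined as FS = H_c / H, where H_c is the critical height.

FS = 1.57

H_c = (4c'/γ) · sinβ cosφ' / [1 − cos(β − φ')]
    = (4·54.5/19.0) · sin69.7°·cos14.8° / [1 − cos54.9°]
    = 11.474 · 0.9068 / 0.4250 = 24.48 m
FS = H_c / H = 24.48 / 15.6 = 1.569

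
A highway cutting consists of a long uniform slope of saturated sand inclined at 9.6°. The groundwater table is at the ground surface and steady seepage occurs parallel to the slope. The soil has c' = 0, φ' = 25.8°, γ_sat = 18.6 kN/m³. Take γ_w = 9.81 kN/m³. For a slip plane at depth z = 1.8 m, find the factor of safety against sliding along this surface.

With seepage parallel to the slope and the water table at the surface, the effective normal stress on the slip plane uses the buoyant unit weight γ' = γ_sat − γ_w while the driving shear stress uses γ_sat:
FS = [c' + γ' z cos²β tanφ'] / [γ_sat z sinβ cosβ]
(For c' = 0 this reduces to FS = (γ'/γ_sat)·tanφ'/tanβ.)
γ' = 18.6 − 9.81 = 8.79 kN/m³
Numerator = 0.0 + 8.79·1.8·cos²9.6°·tan25.8° = 0.0 + 8.79·1.8·0.9722·0.4834 = 7.436 kPa
Denominator = 18.6·1.8·sin9.6°·cos9.6° = 18.6·1.8·0.1668·0.9860 = 5.505 kPa
FS = 7.436 / 5.505 = 1.351

FS = 1.35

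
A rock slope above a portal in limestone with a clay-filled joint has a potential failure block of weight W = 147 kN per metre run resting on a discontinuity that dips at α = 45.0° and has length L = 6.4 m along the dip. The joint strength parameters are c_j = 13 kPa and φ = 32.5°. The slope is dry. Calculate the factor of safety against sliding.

FS = 1.44

Resolving the block weight along and normal to the plane and applying the Mohr–Coulomb strength on the joint:
N' = W cosα = 147·cos45.0° = 103.9 kN/m
Driving force T = W sinα = 147·sin45.0° = 103.9 kN/m
Resisting force R = c_j·L + N'·tanφ = 13·6.4 + 103.9·tan32.5° = 83.2 + 66.2 = 149.4 kN/m
FS = R / T = 149.4 / 103.9 = 1.437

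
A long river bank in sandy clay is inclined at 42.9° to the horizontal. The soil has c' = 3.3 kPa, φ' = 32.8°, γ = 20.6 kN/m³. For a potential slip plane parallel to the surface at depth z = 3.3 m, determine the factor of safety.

FS = 0.79

For an infinite slope with a slip plane parallel to the surface (no pore pressure): FS = [c' + γz cos²β tanφ'] / [γz sinβ cosβ].
γz = 20.6·3.3 = 67.98 kN/m²
Numerator = 3.3 + 67.98·cos²42.9°·tan32.8° = 3.3 + 67.98·0.5366·0.6445 = 26.809 kPa
Denominator = 67.98·sin42.9°·cos42.9° = 67.98·0.6807·0.7325 = 33.899 kPa
FS = 26.809 / 33.899 = 0.791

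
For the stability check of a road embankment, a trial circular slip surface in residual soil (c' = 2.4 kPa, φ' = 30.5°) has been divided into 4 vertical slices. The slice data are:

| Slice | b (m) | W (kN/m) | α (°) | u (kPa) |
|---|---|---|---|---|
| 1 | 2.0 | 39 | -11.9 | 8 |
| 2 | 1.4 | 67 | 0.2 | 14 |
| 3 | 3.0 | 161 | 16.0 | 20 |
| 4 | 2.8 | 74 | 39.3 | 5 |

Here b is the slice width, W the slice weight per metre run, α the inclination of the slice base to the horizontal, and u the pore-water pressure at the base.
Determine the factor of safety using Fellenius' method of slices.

FS = 1.71

Ordinary method of slices: FS = Σ[c'·Δl_i + (W_i cosα_i − u_i·Δl_i)·tanφ'] / Σ W_i sinα_i, with Δl_i = b_i / cosα_i.
Slice 1: Δl = 2.0/cos(-11.9°) = 2.044 m; N'_1 = 39·cos(-11.9°) − 8·2.044 = 21.8; c'Δl = 4.91; W sinα = -8.0
Slice 2: Δl = 1.4/cos0.2° = 1.400 m; N'_2 = 67·cos0.2° − 14·1.400 = 47.4; c'Δl = 3.36; W sinα = 0.2
Slice 3: Δl = 3.0/cos16.0° = 3.121 m; N'_3 = 161·cos16.0° − 20·3.121 = 92.3; c'Δl = 7.49; W sinα = 44.4
Slice 4: Δl = 2.8/cos39.3° = 3.618 m; N'_4 = 74·cos39.3° − 5·3.618 = 39.2; c'Δl = 8.68; W sinα = 46.9
Σc'Δl = 24.4 kN/m; ΣN' = 200.7 kN/m; ΣW sinα = 83.4 kN/m
Resisting = 24.4 + 200.7·tan30.5° = 24.4 + 118.2 = 142.7 kN/m
FS = 142.7 / 83.4 = 1.710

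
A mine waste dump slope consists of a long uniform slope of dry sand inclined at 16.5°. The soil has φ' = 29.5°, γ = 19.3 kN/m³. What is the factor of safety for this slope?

FS = 1.91

For a dry cohesionless infinite slope the factor of safety is FS = tanφ' / tanβ.
FS = tan29.5° / tan16.5° = 0.5658 / 0.2962 = 1.910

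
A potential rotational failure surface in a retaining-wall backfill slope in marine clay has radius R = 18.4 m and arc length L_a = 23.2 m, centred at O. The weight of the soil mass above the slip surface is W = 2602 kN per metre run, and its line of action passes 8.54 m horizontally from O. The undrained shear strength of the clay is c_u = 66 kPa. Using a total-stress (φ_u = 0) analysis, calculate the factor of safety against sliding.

FS = 1.27

Taking moments about the centre O, the resisting moment is provided by the undrained shear strength acting along the arc:
M_R = c_u·L_a·R = 66·23.20·18.4 = 28174.1 kN·m/m
M_D = W·d = 2602·8.54 = 22221.1 kN·m/m
FS = M_R / M_D = 28174.1 / 22221.1 = 1.268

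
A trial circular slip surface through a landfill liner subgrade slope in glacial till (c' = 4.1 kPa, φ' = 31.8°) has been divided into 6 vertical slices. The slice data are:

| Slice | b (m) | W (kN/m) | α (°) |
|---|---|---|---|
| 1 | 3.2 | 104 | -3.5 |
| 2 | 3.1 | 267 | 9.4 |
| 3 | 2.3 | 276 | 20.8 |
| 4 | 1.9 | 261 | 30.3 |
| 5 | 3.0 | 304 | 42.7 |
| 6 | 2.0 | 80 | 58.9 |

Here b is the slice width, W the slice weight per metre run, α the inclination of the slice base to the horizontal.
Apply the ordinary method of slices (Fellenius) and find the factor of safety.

Ordinary method of slices: FS = Σ[c'·Δl_i + (W_i cosα_i)·tanφ'] / Σ W_i sinα_i, with Δl_i = b_i / cosα_i.
Slice 1: Δl = 3.2/cos(-3.5°) = 3.206 m; N'_1 = 104·cos(-3.5°) = 103.8; c'Δl = 13.14; W sinα = -6.3
Slice 2: Δl = 3.1/cos9.4° = 3.142 m; N'_2 = 267·cos9.4° = 263.4; c'Δl = 12.88; W sinα = 43.6
Slice 3: Δl = 2.3/cos20.8° = 2.460 m; N'_3 = 276·cos20.8° = 258.0; c'Δl = 10.09; W sinα = 98.0
Slice 4: Δl = 1.9/cos30.3° = 2.201 m; N'_4 = 261·cos30.3° = 225.3; c'Δl = 9.02; W sinα = 131.7
Slice 5: Δl = 3.0/cos42.7° = 4.082 m; N'_5 = 304·cos42.7° = 223.4; c'Δl = 16.74; W sinα = 206.2
Slice 6: Δl = 2.0/cos58.9° = 3.872 m; N'_6 = 80·cos58.9° = 41.3; c'Δl = 15.88; W sinα = 68.5
Σc'Δl = 77.7 kN/m; ΣN' = 1115.3 kN/m; ΣW sinα = 541.6 kN/m
Resisting = 77.7 + 1115.3·tan31.8° = 77.7 + 691.5 = 769.3 kN/m
FS = 769.3 / 541.6 = 1.420

FS = 1.42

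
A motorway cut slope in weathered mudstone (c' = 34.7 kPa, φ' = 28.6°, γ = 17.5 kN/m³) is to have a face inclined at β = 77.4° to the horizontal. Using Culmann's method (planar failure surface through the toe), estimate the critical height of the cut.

Culmann's analysis gives the critical failure plane at α_cr = (β + φ')/2 = (77.4 + 28.6)/2 = 53.0°, and the critical height
H_c = (4c'/γ) · sinβ cosφ' / [1 − cos(β − φ')]
    = (4·34.7/17.5) · sin77.4°·cos28.6° / [1 − cos(48.8°)]
    = 7.931 · 0.9759·0.8780 / [1 − 0.6587]
    = 7.931 · 0.8568 / 0.3413
    = 19.91 m

H_c = 19.91 m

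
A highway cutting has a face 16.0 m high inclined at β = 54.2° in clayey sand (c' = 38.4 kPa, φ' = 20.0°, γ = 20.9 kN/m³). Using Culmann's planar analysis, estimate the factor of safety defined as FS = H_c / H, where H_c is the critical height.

H_c = (4c'/γ) · sinβ cosφ' / [1 − cos(β − φ')]
    = (4·38.4/20.9) · sin54.2°·cos20.0° / [1 − cos34.2°]
    = 7.349 · 0.7622 / 0.1729 = 32.39 m
FS = H_c / H = 32.39 / 16.0 = 2.025

FS = 2.02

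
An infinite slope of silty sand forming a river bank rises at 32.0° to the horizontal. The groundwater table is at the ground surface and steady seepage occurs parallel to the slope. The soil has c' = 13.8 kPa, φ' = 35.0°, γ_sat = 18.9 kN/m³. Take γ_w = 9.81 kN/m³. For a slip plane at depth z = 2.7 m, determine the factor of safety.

With seepage parallel to the slope and the water table at the surface, the effective normal stress on the slip plane uses the buoyant unit weight γ' = γ_sat − γ_w while the driving shear stress uses γ_sat:
FS = [c' + γ' z cos²β tanφ'] / [γ_sat z sinβ cosβ]
γ' = 18.9 − 9.81 = 9.09 kN/m³
Numerator = 13.8 + 9.09·2.7·cos²32.0°·tan35.0° = 13.8 + 9.09·2.7·0.7192·0.7002 = 26.159 kPa
Denominator = 18.9·2.7·sin32.0°·cos32.0° = 18.9·2.7·0.5299·0.8480 = 22.933 kPa
FS = 26.159 / 22.933 = 1.141

FS = 1.14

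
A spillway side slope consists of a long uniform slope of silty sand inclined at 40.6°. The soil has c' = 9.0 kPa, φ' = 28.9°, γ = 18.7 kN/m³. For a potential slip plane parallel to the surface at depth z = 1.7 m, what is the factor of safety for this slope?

For an infinite slope with a slip plane parallel to the surface (no pore pressure): FS = [c' + γz cos²β tanφ'] / [γz sinβ cosβ].
γz = 18.7·1.7 = 31.79 kN/m²
Numerator = 9.0 + 31.79·cos²40.6°·tan28.9° = 9.0 + 31.79·0.5765·0.5520 = 19.117 kPa
Denominator = 31.79·sin40.6°·cos40.6° = 31.79·0.6508·0.7593 = 15.708 kPa
FS = 19.117 / 15.708 = 1.217

FS = 1.22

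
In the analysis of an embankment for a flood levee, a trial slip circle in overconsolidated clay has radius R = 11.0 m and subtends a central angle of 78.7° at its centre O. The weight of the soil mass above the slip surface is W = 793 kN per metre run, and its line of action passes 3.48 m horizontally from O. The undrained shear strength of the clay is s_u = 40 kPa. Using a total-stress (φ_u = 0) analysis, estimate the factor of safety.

FS = 2.41

Taking moments about the centre O, the resisting moment is provided by the undrained shear strength acting along the arc:
Arc length L_a = R·θ = 11.0·(78.7°·π/180) = 11.0·1.3736 = 15.11 m
M_R = s_u·L_a·R = 40·15.11·11.0 = 6648.1 kN·m/m
M_D = W·d = 793·3.48 = 2759.6 kN·m/m
FS = M_R / M_D = 6648.1 / 2759.6 = 2.409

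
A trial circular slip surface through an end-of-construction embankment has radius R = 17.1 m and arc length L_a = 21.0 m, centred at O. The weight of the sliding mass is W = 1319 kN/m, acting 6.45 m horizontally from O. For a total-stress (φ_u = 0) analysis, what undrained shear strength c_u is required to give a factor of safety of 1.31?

FS = c_u·L_a·R / (W·d), so c_u = FS·W·d / (L_a·R).
c_u = 1.31·1319·6.45 / (21.00·17.1) = 11144.9 / 359.10 = 31.04 kPa

c_u = 31.0 kPa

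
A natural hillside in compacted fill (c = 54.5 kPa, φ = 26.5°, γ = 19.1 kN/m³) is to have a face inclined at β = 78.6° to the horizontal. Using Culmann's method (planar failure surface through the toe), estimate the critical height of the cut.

Culmann's analysis gives the critical failure plane at α_cr = (β + φ)/2 = (78.6 + 26.5)/2 = 52.5°, and the critical height
H_c = (4c/γ) · sinβ cosφ / [1 − cos(β − φ)]
    = (4·54.5/19.1) · sin78.6°·cos26.5° / [1 − cos(52.1°)]
    = 11.414 · 0.9803·0.8949 / [1 − 0.6143]
    = 11.414 · 0.8773 / 0.3857
    = 25.96 m

H_c = 25.96 m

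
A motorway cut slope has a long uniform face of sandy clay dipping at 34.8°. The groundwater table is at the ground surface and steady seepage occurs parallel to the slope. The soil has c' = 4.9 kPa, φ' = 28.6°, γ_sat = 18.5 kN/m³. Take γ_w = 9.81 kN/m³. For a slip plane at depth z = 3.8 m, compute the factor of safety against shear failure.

FS = 0.52

With seepage parallel to the slope and the water table at the surface, the effective normal stress on the slip plane uses the buoyant unit weight γ' = γ_sat − γ_w while the driving shear stress uses γ_sat:
FS = [c' + γ' z cos²β tanφ'] / [γ_sat z sinβ cosβ]
γ' = 18.5 − 9.81 = 8.69 kN/m³
Numerator = 4.9 + 8.69·3.8·cos²34.8°·tan28.6° = 4.9 + 8.69·3.8·0.6743·0.5452 = 17.040 kPa
Denominator = 18.5·3.8·sin34.8°·cos34.8° = 18.5·3.8·0.5707·0.8211 = 32.945 kPa
FS = 17.040 / 32.945 = 0.517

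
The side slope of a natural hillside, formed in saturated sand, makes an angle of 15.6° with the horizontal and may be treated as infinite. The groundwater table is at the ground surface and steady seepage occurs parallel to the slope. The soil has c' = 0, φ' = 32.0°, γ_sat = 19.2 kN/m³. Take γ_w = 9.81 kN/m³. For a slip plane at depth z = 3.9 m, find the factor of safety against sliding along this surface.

FS = 1.09

With seepage parallel to the slope and the water table at the surface, the effective normal stress on the slip plane uses the buoyant unit weight γ' = γ_sat − γ_w while the driving shear stress uses γ_sat:
FS = [c' + γ' z cos²β tanφ'] / [γ_sat z sinβ cosβ]
(For c' = 0 this reduces to FS = (γ'/γ_sat)·tanφ'/tanβ.)
γ' = 19.2 − 9.81 = 9.39 kN/m³
Numerator = 0.0 + 9.39·3.9·cos²15.6°·tan32.0° = 0.0 + 9.39·3.9·0.9277·0.6249 = 21.228 kPa
Denominator = 19.2·3.9·sin15.6°·cos15.6° = 19.2·3.9·0.2689·0.9632 = 19.395 kPa
FS = 21.228 / 19.395 = 1.095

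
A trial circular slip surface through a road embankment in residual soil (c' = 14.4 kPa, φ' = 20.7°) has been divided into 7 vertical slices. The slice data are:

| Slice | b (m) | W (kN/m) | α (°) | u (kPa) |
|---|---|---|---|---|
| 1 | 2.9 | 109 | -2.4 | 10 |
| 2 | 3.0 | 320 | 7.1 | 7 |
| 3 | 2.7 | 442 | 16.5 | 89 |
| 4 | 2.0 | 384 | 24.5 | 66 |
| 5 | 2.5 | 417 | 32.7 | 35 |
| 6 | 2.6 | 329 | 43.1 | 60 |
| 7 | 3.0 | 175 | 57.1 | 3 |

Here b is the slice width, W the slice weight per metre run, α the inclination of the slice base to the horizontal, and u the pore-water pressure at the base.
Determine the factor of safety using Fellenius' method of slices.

Ordinary method of slices: FS = Σ[c'·Δl_i + (W_i cosα_i − u_i·Δl_i)·tanφ'] / Σ W_i sinα_i, with Δl_i = b_i / cosα_i.
Slice 1: Δl = 2.9/cos(-2.4°) = 2.903 m; N'_1 = 109·cos(-2.4°) − 10·2.903 = 79.9; c'Δl = 41.80; W sinα = -4.6
Slice 2: Δl = 3.0/cos7.1° = 3.023 m; N'_2 = 320·cos7.1° − 7·3.023 = 296.4; c'Δl = 43.53; W sinα = 39.6
Slice 3: Δl = 2.7/cos16.5° = 2.816 m; N'_3 = 442·cos16.5° − 89·2.816 = 173.2; c'Δl = 40.55; W sinα = 125.5
Slice 4: Δl = 2.0/cos24.5° = 2.198 m; N'_4 = 384·cos24.5° − 66·2.198 = 204.4; c'Δl = 31.65; W sinα = 159.2
Slice 5: Δl = 2.5/cos32.7° = 2.971 m; N'_5 = 417·cos32.7° − 35·2.971 = 246.9; c'Δl = 42.78; W sinα = 225.3
Slice 6: Δl = 2.6/cos43.1° = 3.561 m; N'_6 = 329·cos43.1° − 60·3.561 = 26.6; c'Δl = 51.28; W sinα = 224.8
Slice 7: Δl = 3.0/cos57.1° = 5.523 m; N'_7 = 175·cos57.1° − 3·5.523 = 78.5; c'Δl = 79.53; W sinα = 146.9
Σc'Δl = 331.1 kN/m; ΣN' = 1105.8 kN/m; ΣW sinα = 916.8 kN/m
Resisting = 331.1 + 1105.8·tan20.7° = 331.1 + 417.8 = 749.0 kN/m
FS = 749.0 / 916.8 = 0.817

FS = 0.82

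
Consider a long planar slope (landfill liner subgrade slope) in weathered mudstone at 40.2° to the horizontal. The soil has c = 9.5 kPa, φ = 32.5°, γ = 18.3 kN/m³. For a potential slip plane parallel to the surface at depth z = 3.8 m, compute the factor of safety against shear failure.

FS = 1.03

For an infinite slope with a slip plane parallel to the surface (no pore pressure): FS = [c + γz cos²β tanφ] / [γz sinβ cosβ].
γz = 18.3·3.8 = 69.54 kN/m²
Numerator = 9.5 + 69.54·cos²40.2°·tan32.5° = 9.5 + 69.54·0.5834·0.6371 = 35.345 kPa
Denominator = 69.54·sin40.2°·cos40.2° = 69.54·0.6455·0.7638 = 34.283 kPa
FS = 35.345 / 34.283 = 1.031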